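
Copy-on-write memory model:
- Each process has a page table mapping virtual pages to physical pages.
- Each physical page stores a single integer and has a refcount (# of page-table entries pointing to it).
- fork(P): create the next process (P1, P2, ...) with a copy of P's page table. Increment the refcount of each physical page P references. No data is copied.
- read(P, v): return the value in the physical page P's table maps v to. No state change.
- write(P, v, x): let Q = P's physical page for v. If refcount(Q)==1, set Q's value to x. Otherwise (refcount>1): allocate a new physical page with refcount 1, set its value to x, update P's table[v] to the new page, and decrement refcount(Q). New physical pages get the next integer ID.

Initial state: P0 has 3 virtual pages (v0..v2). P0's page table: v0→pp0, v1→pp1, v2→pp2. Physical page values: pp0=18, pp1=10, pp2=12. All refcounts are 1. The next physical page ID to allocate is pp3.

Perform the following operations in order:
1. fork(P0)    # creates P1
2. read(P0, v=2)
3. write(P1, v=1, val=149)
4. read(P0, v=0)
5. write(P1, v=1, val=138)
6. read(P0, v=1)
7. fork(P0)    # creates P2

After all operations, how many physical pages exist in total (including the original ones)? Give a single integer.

Answer: 4

Derivation:
Op 1: fork(P0) -> P1. 3 ppages; refcounts: pp0:2 pp1:2 pp2:2
Op 2: read(P0, v2) -> 12. No state change.
Op 3: write(P1, v1, 149). refcount(pp1)=2>1 -> COPY to pp3. 4 ppages; refcounts: pp0:2 pp1:1 pp2:2 pp3:1
Op 4: read(P0, v0) -> 18. No state change.
Op 5: write(P1, v1, 138). refcount(pp3)=1 -> write in place. 4 ppages; refcounts: pp0:2 pp1:1 pp2:2 pp3:1
Op 6: read(P0, v1) -> 10. No state change.
Op 7: fork(P0) -> P2. 4 ppages; refcounts: pp0:3 pp1:2 pp2:3 pp3:1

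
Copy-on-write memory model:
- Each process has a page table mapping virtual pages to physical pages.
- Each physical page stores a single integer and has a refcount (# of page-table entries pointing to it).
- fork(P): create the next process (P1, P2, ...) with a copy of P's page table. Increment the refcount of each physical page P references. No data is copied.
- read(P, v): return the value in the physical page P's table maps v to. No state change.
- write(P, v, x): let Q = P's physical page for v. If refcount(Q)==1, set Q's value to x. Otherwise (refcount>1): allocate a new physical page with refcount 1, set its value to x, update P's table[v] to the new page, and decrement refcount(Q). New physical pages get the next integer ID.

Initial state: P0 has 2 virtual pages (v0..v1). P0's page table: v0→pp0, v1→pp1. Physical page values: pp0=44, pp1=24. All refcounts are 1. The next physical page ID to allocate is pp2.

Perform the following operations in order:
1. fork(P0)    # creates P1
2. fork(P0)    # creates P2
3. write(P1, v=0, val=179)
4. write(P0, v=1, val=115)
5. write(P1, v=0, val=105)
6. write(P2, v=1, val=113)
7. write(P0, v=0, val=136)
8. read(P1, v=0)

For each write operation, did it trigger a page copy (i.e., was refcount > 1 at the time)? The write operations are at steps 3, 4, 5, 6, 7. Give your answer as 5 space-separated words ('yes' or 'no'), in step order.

Op 1: fork(P0) -> P1. 2 ppages; refcounts: pp0:2 pp1:2
Op 2: fork(P0) -> P2. 2 ppages; refcounts: pp0:3 pp1:3
Op 3: write(P1, v0, 179). refcount(pp0)=3>1 -> COPY to pp2. 3 ppages; refcounts: pp0:2 pp1:3 pp2:1
Op 4: write(P0, v1, 115). refcount(pp1)=3>1 -> COPY to pp3. 4 ppages; refcounts: pp0:2 pp1:2 pp2:1 pp3:1
Op 5: write(P1, v0, 105). refcount(pp2)=1 -> write in place. 4 ppages; refcounts: pp0:2 pp1:2 pp2:1 pp3:1
Op 6: write(P2, v1, 113). refcount(pp1)=2>1 -> COPY to pp4. 5 ppages; refcounts: pp0:2 pp1:1 pp2:1 pp3:1 pp4:1
Op 7: write(P0, v0, 136). refcount(pp0)=2>1 -> COPY to pp5. 6 ppages; refcounts: pp0:1 pp1:1 pp2:1 pp3:1 pp4:1 pp5:1
Op 8: read(P1, v0) -> 105. No state change.

yes yes no yes yes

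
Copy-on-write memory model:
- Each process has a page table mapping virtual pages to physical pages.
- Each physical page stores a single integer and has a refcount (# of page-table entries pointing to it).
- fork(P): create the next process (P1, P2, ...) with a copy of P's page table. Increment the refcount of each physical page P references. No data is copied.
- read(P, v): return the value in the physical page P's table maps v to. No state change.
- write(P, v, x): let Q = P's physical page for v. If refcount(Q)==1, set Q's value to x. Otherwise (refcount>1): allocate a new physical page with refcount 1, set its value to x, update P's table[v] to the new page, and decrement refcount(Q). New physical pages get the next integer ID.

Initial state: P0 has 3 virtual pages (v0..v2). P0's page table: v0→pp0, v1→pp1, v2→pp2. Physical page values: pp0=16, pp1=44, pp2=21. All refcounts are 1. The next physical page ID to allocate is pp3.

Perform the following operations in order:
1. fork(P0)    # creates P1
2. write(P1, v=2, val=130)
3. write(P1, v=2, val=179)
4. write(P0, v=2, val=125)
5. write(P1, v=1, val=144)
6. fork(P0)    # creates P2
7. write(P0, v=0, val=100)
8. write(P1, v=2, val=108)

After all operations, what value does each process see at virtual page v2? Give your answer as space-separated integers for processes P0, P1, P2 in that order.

Answer: 125 108 125

Derivation:
Op 1: fork(P0) -> P1. 3 ppages; refcounts: pp0:2 pp1:2 pp2:2
Op 2: write(P1, v2, 130). refcount(pp2)=2>1 -> COPY to pp3. 4 ppages; refcounts: pp0:2 pp1:2 pp2:1 pp3:1
Op 3: write(P1, v2, 179). refcount(pp3)=1 -> write in place. 4 ppages; refcounts: pp0:2 pp1:2 pp2:1 pp3:1
Op 4: write(P0, v2, 125). refcount(pp2)=1 -> write in place. 4 ppages; refcounts: pp0:2 pp1:2 pp2:1 pp3:1
Op 5: write(P1, v1, 144). refcount(pp1)=2>1 -> COPY to pp4. 5 ppages; refcounts: pp0:2 pp1:1 pp2:1 pp3:1 pp4:1
Op 6: fork(P0) -> P2. 5 ppages; refcounts: pp0:3 pp1:2 pp2:2 pp3:1 pp4:1
Op 7: write(P0, v0, 100). refcount(pp0)=3>1 -> COPY to pp5. 6 ppages; refcounts: pp0:2 pp1:2 pp2:2 pp3:1 pp4:1 pp5:1
Op 8: write(P1, v2, 108). refcount(pp3)=1 -> write in place. 6 ppages; refcounts: pp0:2 pp1:2 pp2:2 pp3:1 pp4:1 pp5:1
P0: v2 -> pp2 = 125
P1: v2 -> pp3 = 108
P2: v2 -> pp2 = 125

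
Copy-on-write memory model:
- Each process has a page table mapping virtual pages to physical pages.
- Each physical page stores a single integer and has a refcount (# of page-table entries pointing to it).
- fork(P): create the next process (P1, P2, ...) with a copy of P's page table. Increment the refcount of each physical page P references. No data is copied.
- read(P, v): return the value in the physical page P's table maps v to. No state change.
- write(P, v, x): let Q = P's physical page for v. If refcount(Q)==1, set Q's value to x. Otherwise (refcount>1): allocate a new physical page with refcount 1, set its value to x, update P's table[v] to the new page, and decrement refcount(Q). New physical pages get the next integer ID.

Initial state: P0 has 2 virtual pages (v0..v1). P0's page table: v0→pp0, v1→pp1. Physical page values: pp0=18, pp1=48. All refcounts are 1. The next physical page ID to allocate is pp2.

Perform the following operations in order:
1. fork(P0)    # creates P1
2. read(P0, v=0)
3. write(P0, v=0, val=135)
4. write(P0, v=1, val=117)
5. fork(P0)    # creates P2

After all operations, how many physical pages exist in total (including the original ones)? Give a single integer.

Answer: 4

Derivation:
Op 1: fork(P0) -> P1. 2 ppages; refcounts: pp0:2 pp1:2
Op 2: read(P0, v0) -> 18. No state change.
Op 3: write(P0, v0, 135). refcount(pp0)=2>1 -> COPY to pp2. 3 ppages; refcounts: pp0:1 pp1:2 pp2:1
Op 4: write(P0, v1, 117). refcount(pp1)=2>1 -> COPY to pp3. 4 ppages; refcounts: pp0:1 pp1:1 pp2:1 pp3:1
Op 5: fork(P0) -> P2. 4 ppages; refcounts: pp0:1 pp1:1 pp2:2 pp3:2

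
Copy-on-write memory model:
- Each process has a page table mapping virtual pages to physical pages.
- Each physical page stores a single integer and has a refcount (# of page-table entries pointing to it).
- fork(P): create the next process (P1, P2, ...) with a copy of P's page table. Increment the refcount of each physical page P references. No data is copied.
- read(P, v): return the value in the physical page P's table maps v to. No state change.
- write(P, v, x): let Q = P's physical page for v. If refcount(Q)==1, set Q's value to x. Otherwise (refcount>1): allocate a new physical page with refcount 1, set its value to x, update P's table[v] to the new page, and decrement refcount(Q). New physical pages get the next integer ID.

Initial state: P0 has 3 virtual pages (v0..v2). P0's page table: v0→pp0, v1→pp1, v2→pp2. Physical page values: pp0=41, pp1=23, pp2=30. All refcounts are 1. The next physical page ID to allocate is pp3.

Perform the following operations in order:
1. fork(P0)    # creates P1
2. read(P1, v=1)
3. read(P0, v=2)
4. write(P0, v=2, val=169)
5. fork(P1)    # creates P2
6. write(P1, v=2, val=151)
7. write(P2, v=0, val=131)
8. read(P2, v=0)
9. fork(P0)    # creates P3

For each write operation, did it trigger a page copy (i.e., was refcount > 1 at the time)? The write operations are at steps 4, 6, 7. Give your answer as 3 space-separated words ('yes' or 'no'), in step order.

Op 1: fork(P0) -> P1. 3 ppages; refcounts: pp0:2 pp1:2 pp2:2
Op 2: read(P1, v1) -> 23. No state change.
Op 3: read(P0, v2) -> 30. No state change.
Op 4: write(P0, v2, 169). refcount(pp2)=2>1 -> COPY to pp3. 4 ppages; refcounts: pp0:2 pp1:2 pp2:1 pp3:1
Op 5: fork(P1) -> P2. 4 ppages; refcounts: pp0:3 pp1:3 pp2:2 pp3:1
Op 6: write(P1, v2, 151). refcount(pp2)=2>1 -> COPY to pp4. 5 ppages; refcounts: pp0:3 pp1:3 pp2:1 pp3:1 pp4:1
Op 7: write(P2, v0, 131). refcount(pp0)=3>1 -> COPY to pp5. 6 ppages; refcounts: pp0:2 pp1:3 pp2:1 pp3:1 pp4:1 pp5:1
Op 8: read(P2, v0) -> 131. No state change.
Op 9: fork(P0) -> P3. 6 ppages; refcounts: pp0:3 pp1:4 pp2:1 pp3:2 pp4:1 pp5:1

yes yes yes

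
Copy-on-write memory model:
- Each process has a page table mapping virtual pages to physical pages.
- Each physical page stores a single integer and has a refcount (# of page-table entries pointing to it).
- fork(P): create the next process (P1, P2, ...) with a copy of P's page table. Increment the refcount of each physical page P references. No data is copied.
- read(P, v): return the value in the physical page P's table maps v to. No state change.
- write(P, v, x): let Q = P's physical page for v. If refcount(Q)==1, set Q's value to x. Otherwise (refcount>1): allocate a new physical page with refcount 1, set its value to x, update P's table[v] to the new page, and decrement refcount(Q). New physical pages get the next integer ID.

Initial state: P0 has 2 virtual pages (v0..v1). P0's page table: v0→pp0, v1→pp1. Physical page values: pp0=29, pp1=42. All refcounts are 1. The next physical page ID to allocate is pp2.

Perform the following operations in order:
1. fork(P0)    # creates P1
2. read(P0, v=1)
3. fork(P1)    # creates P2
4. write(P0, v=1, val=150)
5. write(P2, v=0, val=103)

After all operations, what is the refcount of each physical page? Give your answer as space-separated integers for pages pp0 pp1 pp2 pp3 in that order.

Op 1: fork(P0) -> P1. 2 ppages; refcounts: pp0:2 pp1:2
Op 2: read(P0, v1) -> 42. No state change.
Op 3: fork(P1) -> P2. 2 ppages; refcounts: pp0:3 pp1:3
Op 4: write(P0, v1, 150). refcount(pp1)=3>1 -> COPY to pp2. 3 ppages; refcounts: pp0:3 pp1:2 pp2:1
Op 5: write(P2, v0, 103). refcount(pp0)=3>1 -> COPY to pp3. 4 ppages; refcounts: pp0:2 pp1:2 pp2:1 pp3:1

Answer: 2 2 1 1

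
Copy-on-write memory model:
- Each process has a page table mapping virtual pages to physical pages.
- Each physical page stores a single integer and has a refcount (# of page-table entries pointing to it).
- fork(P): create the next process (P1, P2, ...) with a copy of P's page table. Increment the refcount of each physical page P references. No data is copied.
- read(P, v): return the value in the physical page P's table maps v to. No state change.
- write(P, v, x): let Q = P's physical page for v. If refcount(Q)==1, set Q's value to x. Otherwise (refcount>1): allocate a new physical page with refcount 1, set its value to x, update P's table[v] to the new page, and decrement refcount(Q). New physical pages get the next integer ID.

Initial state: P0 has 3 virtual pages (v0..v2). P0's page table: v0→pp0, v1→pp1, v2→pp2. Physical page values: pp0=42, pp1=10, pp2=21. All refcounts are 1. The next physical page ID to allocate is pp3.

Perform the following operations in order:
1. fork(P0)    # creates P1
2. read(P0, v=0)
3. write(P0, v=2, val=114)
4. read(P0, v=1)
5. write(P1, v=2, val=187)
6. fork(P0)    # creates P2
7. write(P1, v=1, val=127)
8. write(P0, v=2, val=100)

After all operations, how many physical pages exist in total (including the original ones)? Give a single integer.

Op 1: fork(P0) -> P1. 3 ppages; refcounts: pp0:2 pp1:2 pp2:2
Op 2: read(P0, v0) -> 42. No state change.
Op 3: write(P0, v2, 114). refcount(pp2)=2>1 -> COPY to pp3. 4 ppages; refcounts: pp0:2 pp1:2 pp2:1 pp3:1
Op 4: read(P0, v1) -> 10. No state change.
Op 5: write(P1, v2, 187). refcount(pp2)=1 -> write in place. 4 ppages; refcounts: pp0:2 pp1:2 pp2:1 pp3:1
Op 6: fork(P0) -> P2. 4 ppages; refcounts: pp0:3 pp1:3 pp2:1 pp3:2
Op 7: write(P1, v1, 127). refcount(pp1)=3>1 -> COPY to pp4. 5 ppages; refcounts: pp0:3 pp1:2 pp2:1 pp3:2 pp4:1
Op 8: write(P0, v2, 100). refcount(pp3)=2>1 -> COPY to pp5. 6 ppages; refcounts: pp0:3 pp1:2 pp2:1 pp3:1 pp4:1 pp5:1

Answer: 6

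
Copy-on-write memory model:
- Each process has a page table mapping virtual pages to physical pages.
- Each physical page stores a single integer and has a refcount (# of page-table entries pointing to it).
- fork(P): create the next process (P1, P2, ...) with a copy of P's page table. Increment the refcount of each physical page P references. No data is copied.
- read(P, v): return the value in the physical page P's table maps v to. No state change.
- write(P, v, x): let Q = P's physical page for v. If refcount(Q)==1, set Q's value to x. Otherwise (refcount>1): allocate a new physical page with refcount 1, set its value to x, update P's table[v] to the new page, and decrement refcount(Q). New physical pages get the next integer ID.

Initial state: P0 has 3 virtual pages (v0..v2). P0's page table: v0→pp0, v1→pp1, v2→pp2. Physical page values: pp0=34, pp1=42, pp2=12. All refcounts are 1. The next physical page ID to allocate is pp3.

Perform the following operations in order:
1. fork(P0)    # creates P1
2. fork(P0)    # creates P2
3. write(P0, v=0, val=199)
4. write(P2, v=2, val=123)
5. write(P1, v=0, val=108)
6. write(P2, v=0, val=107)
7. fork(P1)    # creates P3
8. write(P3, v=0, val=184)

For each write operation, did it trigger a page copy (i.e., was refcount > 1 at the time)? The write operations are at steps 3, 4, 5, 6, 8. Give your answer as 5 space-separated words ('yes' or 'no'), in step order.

Op 1: fork(P0) -> P1. 3 ppages; refcounts: pp0:2 pp1:2 pp2:2
Op 2: fork(P0) -> P2. 3 ppages; refcounts: pp0:3 pp1:3 pp2:3
Op 3: write(P0, v0, 199). refcount(pp0)=3>1 -> COPY to pp3. 4 ppages; refcounts: pp0:2 pp1:3 pp2:3 pp3:1
Op 4: write(P2, v2, 123). refcount(pp2)=3>1 -> COPY to pp4. 5 ppages; refcounts: pp0:2 pp1:3 pp2:2 pp3:1 pp4:1
Op 5: write(P1, v0, 108). refcount(pp0)=2>1 -> COPY to pp5. 6 ppages; refcounts: pp0:1 pp1:3 pp2:2 pp3:1 pp4:1 pp5:1
Op 6: write(P2, v0, 107). refcount(pp0)=1 -> write in place. 6 ppages; refcounts: pp0:1 pp1:3 pp2:2 pp3:1 pp4:1 pp5:1
Op 7: fork(P1) -> P3. 6 ppages; refcounts: pp0:1 pp1:4 pp2:3 pp3:1 pp4:1 pp5:2
Op 8: write(P3, v0, 184). refcount(pp5)=2>1 -> COPY to pp6. 7 ppages; refcounts: pp0:1 pp1:4 pp2:3 pp3:1 pp4:1 pp5:1 pp6:1

yes yes yes no yes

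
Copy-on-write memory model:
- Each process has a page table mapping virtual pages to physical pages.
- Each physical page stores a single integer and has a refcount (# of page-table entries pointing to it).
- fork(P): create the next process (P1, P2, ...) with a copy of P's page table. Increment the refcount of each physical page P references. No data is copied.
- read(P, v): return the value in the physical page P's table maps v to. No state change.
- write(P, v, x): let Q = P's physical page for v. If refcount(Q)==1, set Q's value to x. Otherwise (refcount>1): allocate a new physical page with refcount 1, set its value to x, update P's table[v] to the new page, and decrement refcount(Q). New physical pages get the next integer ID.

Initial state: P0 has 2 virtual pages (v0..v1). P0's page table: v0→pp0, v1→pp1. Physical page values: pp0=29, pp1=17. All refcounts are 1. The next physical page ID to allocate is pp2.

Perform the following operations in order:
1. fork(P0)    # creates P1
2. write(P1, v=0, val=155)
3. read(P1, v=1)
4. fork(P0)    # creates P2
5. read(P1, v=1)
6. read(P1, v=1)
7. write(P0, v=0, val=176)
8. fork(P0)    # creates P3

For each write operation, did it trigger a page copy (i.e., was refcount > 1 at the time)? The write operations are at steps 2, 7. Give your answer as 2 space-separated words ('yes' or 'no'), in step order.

Op 1: fork(P0) -> P1. 2 ppages; refcounts: pp0:2 pp1:2
Op 2: write(P1, v0, 155). refcount(pp0)=2>1 -> COPY to pp2. 3 ppages; refcounts: pp0:1 pp1:2 pp2:1
Op 3: read(P1, v1) -> 17. No state change.
Op 4: fork(P0) -> P2. 3 ppages; refcounts: pp0:2 pp1:3 pp2:1
Op 5: read(P1, v1) -> 17. No state change.
Op 6: read(P1, v1) -> 17. No state change.
Op 7: write(P0, v0, 176). refcount(pp0)=2>1 -> COPY to pp3. 4 ppages; refcounts: pp0:1 pp1:3 pp2:1 pp3:1
Op 8: fork(P0) -> P3. 4 ppages; refcounts: pp0:1 pp1:4 pp2:1 pp3:2

yes yes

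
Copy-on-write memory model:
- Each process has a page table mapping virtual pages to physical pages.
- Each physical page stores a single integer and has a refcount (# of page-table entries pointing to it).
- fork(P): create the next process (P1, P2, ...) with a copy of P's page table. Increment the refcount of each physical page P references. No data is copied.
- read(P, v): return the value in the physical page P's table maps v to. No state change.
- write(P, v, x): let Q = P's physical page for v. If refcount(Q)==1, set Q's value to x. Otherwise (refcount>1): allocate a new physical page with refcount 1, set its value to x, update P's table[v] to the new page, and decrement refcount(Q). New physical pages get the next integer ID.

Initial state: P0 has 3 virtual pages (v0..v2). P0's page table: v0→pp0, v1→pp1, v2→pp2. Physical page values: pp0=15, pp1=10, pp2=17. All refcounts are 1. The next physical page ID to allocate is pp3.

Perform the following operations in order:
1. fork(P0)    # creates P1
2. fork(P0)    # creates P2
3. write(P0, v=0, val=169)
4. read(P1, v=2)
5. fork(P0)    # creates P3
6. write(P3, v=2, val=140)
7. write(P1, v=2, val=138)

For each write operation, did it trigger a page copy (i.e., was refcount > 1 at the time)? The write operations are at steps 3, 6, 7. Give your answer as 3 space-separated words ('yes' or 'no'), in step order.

Op 1: fork(P0) -> P1. 3 ppages; refcounts: pp0:2 pp1:2 pp2:2
Op 2: fork(P0) -> P2. 3 ppages; refcounts: pp0:3 pp1:3 pp2:3
Op 3: write(P0, v0, 169). refcount(pp0)=3>1 -> COPY to pp3. 4 ppages; refcounts: pp0:2 pp1:3 pp2:3 pp3:1
Op 4: read(P1, v2) -> 17. No state change.
Op 5: fork(P0) -> P3. 4 ppages; refcounts: pp0:2 pp1:4 pp2:4 pp3:2
Op 6: write(P3, v2, 140). refcount(pp2)=4>1 -> COPY to pp4. 5 ppages; refcounts: pp0:2 pp1:4 pp2:3 pp3:2 pp4:1
Op 7: write(P1, v2, 138). refcount(pp2)=3>1 -> COPY to pp5. 6 ppages; refcounts: pp0:2 pp1:4 pp2:2 pp3:2 pp4:1 pp5:1

yes yes yes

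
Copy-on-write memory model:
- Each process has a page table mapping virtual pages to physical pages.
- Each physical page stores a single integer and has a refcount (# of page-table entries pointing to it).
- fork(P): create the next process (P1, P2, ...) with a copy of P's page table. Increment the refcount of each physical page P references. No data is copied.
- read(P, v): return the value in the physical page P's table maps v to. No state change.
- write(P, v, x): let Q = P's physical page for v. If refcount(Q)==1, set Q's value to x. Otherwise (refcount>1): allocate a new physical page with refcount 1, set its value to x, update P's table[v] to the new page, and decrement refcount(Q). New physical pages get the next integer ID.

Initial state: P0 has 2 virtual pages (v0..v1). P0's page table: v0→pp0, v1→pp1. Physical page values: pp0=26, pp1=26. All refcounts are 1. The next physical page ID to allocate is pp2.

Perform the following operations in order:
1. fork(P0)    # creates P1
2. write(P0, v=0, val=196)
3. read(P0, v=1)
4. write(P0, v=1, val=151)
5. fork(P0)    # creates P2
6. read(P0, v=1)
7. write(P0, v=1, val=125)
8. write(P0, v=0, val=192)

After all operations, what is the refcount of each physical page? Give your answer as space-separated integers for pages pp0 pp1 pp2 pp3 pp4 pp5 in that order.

Op 1: fork(P0) -> P1. 2 ppages; refcounts: pp0:2 pp1:2
Op 2: write(P0, v0, 196). refcount(pp0)=2>1 -> COPY to pp2. 3 ppages; refcounts: pp0:1 pp1:2 pp2:1
Op 3: read(P0, v1) -> 26. No state change.
Op 4: write(P0, v1, 151). refcount(pp1)=2>1 -> COPY to pp3. 4 ppages; refcounts: pp0:1 pp1:1 pp2:1 pp3:1
Op 5: fork(P0) -> P2. 4 ppages; refcounts: pp0:1 pp1:1 pp2:2 pp3:2
Op 6: read(P0, v1) -> 151. No state change.
Op 7: write(P0, v1, 125). refcount(pp3)=2>1 -> COPY to pp4. 5 ppages; refcounts: pp0:1 pp1:1 pp2:2 pp3:1 pp4:1
Op 8: write(P0, v0, 192). refcount(pp2)=2>1 -> COPY to pp5. 6 ppages; refcounts: pp0:1 pp1:1 pp2:1 pp3:1 pp4:1 pp5:1

Answer: 1 1 1 1 1 1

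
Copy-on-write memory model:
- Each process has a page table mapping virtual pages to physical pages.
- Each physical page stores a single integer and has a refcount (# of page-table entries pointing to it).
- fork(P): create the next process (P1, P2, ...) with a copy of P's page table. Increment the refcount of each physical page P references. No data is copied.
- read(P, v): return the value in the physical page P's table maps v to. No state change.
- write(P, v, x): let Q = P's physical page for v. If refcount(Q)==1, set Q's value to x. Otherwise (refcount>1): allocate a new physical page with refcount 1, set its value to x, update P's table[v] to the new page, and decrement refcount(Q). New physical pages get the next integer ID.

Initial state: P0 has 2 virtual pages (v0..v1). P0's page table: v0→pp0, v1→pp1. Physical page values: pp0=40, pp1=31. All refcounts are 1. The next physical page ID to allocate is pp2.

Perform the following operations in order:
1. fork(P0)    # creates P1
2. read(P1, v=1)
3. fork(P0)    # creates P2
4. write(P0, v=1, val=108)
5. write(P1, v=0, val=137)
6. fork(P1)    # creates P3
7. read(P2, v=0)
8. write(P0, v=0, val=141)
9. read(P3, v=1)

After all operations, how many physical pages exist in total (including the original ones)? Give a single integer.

Op 1: fork(P0) -> P1. 2 ppages; refcounts: pp0:2 pp1:2
Op 2: read(P1, v1) -> 31. No state change.
Op 3: fork(P0) -> P2. 2 ppages; refcounts: pp0:3 pp1:3
Op 4: write(P0, v1, 108). refcount(pp1)=3>1 -> COPY to pp2. 3 ppages; refcounts: pp0:3 pp1:2 pp2:1
Op 5: write(P1, v0, 137). refcount(pp0)=3>1 -> COPY to pp3. 4 ppages; refcounts: pp0:2 pp1:2 pp2:1 pp3:1
Op 6: fork(P1) -> P3. 4 ppages; refcounts: pp0:2 pp1:3 pp2:1 pp3:2
Op 7: read(P2, v0) -> 40. No state change.
Op 8: write(P0, v0, 141). refcount(pp0)=2>1 -> COPY to pp4. 5 ppages; refcounts: pp0:1 pp1:3 pp2:1 pp3:2 pp4:1
Op 9: read(P3, v1) -> 31. No state change.

Answer: 5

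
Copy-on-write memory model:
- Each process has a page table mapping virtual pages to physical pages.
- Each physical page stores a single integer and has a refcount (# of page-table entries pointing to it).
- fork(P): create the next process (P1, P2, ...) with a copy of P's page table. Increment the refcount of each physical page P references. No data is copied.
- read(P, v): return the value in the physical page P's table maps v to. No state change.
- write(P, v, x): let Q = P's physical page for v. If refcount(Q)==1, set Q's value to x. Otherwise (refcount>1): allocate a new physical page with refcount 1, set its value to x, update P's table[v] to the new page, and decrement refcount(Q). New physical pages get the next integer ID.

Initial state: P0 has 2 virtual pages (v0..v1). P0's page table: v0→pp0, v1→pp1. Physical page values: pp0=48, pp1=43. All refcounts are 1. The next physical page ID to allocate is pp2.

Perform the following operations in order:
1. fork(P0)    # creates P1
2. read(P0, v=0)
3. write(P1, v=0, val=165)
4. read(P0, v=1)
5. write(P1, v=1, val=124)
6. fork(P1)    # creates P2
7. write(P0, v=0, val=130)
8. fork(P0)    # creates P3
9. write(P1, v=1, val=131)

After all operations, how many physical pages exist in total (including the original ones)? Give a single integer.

Op 1: fork(P0) -> P1. 2 ppages; refcounts: pp0:2 pp1:2
Op 2: read(P0, v0) -> 48. No state change.
Op 3: write(P1, v0, 165). refcount(pp0)=2>1 -> COPY to pp2. 3 ppages; refcounts: pp0:1 pp1:2 pp2:1
Op 4: read(P0, v1) -> 43. No state change.
Op 5: write(P1, v1, 124). refcount(pp1)=2>1 -> COPY to pp3. 4 ppages; refcounts: pp0:1 pp1:1 pp2:1 pp3:1
Op 6: fork(P1) -> P2. 4 ppages; refcounts: pp0:1 pp1:1 pp2:2 pp3:2
Op 7: write(P0, v0, 130). refcount(pp0)=1 -> write in place. 4 ppages; refcounts: pp0:1 pp1:1 pp2:2 pp3:2
Op 8: fork(P0) -> P3. 4 ppages; refcounts: pp0:2 pp1:2 pp2:2 pp3:2
Op 9: write(P1, v1, 131). refcount(pp3)=2>1 -> COPY to pp4. 5 ppages; refcounts: pp0:2 pp1:2 pp2:2 pp3:1 pp4:1

Answer: 5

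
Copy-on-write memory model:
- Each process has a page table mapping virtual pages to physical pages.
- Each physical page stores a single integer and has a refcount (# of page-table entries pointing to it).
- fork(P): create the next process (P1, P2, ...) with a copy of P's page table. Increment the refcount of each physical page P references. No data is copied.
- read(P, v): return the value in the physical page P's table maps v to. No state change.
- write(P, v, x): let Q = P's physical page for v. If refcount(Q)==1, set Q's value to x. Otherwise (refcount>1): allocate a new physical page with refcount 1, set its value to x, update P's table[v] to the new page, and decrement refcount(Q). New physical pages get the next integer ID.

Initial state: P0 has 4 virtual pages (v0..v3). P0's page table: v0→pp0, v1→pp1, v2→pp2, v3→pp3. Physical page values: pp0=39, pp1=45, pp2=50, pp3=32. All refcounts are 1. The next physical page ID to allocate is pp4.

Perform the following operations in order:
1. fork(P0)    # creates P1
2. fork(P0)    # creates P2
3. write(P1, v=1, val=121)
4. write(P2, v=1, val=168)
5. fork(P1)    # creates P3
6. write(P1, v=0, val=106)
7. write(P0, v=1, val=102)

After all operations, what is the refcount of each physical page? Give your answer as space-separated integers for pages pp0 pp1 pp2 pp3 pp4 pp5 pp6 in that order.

Op 1: fork(P0) -> P1. 4 ppages; refcounts: pp0:2 pp1:2 pp2:2 pp3:2
Op 2: fork(P0) -> P2. 4 ppages; refcounts: pp0:3 pp1:3 pp2:3 pp3:3
Op 3: write(P1, v1, 121). refcount(pp1)=3>1 -> COPY to pp4. 5 ppages; refcounts: pp0:3 pp1:2 pp2:3 pp3:3 pp4:1
Op 4: write(P2, v1, 168). refcount(pp1)=2>1 -> COPY to pp5. 6 ppages; refcounts: pp0:3 pp1:1 pp2:3 pp3:3 pp4:1 pp5:1
Op 5: fork(P1) -> P3. 6 ppages; refcounts: pp0:4 pp1:1 pp2:4 pp3:4 pp4:2 pp5:1
Op 6: write(P1, v0, 106). refcount(pp0)=4>1 -> COPY to pp6. 7 ppages; refcounts: pp0:3 pp1:1 pp2:4 pp3:4 pp4:2 pp5:1 pp6:1
Op 7: write(P0, v1, 102). refcount(pp1)=1 -> write in place. 7 ppages; refcounts: pp0:3 pp1:1 pp2:4 pp3:4 pp4:2 pp5:1 pp6:1

Answer: 3 1 4 4 2 1 1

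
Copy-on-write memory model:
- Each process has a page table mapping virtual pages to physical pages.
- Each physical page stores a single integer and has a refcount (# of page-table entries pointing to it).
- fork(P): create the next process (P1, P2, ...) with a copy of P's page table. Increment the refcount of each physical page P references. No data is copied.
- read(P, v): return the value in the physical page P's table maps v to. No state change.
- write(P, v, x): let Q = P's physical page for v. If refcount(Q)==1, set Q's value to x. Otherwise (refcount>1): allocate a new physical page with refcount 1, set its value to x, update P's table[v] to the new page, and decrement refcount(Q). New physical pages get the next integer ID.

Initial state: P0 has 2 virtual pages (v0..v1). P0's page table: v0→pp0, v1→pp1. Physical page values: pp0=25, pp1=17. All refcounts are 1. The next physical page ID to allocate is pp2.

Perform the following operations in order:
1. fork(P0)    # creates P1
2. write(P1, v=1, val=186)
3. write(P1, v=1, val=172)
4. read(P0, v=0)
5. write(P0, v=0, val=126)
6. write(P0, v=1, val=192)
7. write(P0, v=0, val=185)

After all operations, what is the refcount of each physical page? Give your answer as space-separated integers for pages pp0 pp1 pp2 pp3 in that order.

Answer: 1 1 1 1

Derivation:
Op 1: fork(P0) -> P1. 2 ppages; refcounts: pp0:2 pp1:2
Op 2: write(P1, v1, 186). refcount(pp1)=2>1 -> COPY to pp2. 3 ppages; refcounts: pp0:2 pp1:1 pp2:1
Op 3: write(P1, v1, 172). refcount(pp2)=1 -> write in place. 3 ppages; refcounts: pp0:2 pp1:1 pp2:1
Op 4: read(P0, v0) -> 25. No state change.
Op 5: write(P0, v0, 126). refcount(pp0)=2>1 -> COPY to pp3. 4 ppages; refcounts: pp0:1 pp1:1 pp2:1 pp3:1
Op 6: write(P0, v1, 192). refcount(pp1)=1 -> write in place. 4 ppages; refcounts: pp0:1 pp1:1 pp2:1 pp3:1
Op 7: write(P0, v0, 185). refcount(pp3)=1 -> write in place. 4 ppages; refcounts: pp0:1 pp1:1 pp2:1 pp3:1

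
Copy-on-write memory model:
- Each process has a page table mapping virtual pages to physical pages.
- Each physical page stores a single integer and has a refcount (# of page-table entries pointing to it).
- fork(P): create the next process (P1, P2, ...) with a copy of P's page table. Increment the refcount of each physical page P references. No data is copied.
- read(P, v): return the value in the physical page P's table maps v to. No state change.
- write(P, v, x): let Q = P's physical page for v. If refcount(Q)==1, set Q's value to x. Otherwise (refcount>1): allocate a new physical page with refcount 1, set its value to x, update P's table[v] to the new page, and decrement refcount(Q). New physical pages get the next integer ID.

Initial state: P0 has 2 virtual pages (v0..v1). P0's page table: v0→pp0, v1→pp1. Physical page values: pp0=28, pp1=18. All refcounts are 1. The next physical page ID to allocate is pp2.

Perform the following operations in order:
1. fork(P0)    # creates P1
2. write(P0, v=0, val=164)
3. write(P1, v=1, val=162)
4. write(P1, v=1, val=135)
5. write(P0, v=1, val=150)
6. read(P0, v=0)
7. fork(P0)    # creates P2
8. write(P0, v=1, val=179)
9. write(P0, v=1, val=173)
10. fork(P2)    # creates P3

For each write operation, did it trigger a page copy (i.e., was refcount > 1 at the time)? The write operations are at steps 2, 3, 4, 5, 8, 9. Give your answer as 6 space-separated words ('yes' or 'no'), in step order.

Op 1: fork(P0) -> P1. 2 ppages; refcounts: pp0:2 pp1:2
Op 2: write(P0, v0, 164). refcount(pp0)=2>1 -> COPY to pp2. 3 ppages; refcounts: pp0:1 pp1:2 pp2:1
Op 3: write(P1, v1, 162). refcount(pp1)=2>1 -> COPY to pp3. 4 ppages; refcounts: pp0:1 pp1:1 pp2:1 pp3:1
Op 4: write(P1, v1, 135). refcount(pp3)=1 -> write in place. 4 ppages; refcounts: pp0:1 pp1:1 pp2:1 pp3:1
Op 5: write(P0, v1, 150). refcount(pp1)=1 -> write in place. 4 ppages; refcounts: pp0:1 pp1:1 pp2:1 pp3:1
Op 6: read(P0, v0) -> 164. No state change.
Op 7: fork(P0) -> P2. 4 ppages; refcounts: pp0:1 pp1:2 pp2:2 pp3:1
Op 8: write(P0, v1, 179). refcount(pp1)=2>1 -> COPY to pp4. 5 ppages; refcounts: pp0:1 pp1:1 pp2:2 pp3:1 pp4:1
Op 9: write(P0, v1, 173). refcount(pp4)=1 -> write in place. 5 ppages; refcounts: pp0:1 pp1:1 pp2:2 pp3:1 pp4:1
Op 10: fork(P2) -> P3. 5 ppages; refcounts: pp0:1 pp1:2 pp2:3 pp3:1 pp4:1

yes yes no no yes no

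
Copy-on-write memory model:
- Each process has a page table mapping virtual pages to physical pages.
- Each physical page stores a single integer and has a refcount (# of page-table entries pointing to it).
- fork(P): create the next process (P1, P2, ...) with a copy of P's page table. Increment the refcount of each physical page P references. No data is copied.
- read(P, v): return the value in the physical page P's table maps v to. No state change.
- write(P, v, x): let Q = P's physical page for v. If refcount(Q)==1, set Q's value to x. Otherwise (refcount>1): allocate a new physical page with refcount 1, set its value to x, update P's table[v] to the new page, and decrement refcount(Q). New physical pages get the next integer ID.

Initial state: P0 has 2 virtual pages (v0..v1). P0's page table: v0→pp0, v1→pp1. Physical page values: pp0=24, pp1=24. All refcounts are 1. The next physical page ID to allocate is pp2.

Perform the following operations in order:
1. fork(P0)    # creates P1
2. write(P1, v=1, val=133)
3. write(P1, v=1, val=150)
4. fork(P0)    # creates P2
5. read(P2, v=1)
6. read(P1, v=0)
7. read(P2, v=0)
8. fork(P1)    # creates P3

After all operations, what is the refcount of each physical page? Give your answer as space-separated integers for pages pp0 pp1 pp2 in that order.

Answer: 4 2 2

Derivation:
Op 1: fork(P0) -> P1. 2 ppages; refcounts: pp0:2 pp1:2
Op 2: write(P1, v1, 133). refcount(pp1)=2>1 -> COPY to pp2. 3 ppages; refcounts: pp0:2 pp1:1 pp2:1
Op 3: write(P1, v1, 150). refcount(pp2)=1 -> write in place. 3 ppages; refcounts: pp0:2 pp1:1 pp2:1
Op 4: fork(P0) -> P2. 3 ppages; refcounts: pp0:3 pp1:2 pp2:1
Op 5: read(P2, v1) -> 24. No state change.
Op 6: read(P1, v0) -> 24. No state change.
Op 7: read(P2, v0) -> 24. No state change.
Op 8: fork(P1) -> P3. 3 ppages; refcounts: pp0:4 pp1:2 pp2:2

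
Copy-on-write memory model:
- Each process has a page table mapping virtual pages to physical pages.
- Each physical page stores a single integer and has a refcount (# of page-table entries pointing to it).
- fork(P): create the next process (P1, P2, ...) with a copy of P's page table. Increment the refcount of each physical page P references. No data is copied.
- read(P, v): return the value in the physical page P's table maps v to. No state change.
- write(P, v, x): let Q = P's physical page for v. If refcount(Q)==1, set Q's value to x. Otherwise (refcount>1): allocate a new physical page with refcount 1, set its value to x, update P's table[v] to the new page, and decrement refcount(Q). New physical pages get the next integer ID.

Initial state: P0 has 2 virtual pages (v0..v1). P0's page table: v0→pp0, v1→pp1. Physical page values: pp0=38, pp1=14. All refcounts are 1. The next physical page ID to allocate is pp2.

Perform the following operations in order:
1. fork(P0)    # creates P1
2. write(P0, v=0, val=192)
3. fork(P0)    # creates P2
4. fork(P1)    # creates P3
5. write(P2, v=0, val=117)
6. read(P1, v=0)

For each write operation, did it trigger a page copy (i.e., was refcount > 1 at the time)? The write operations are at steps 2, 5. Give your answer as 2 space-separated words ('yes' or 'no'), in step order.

Op 1: fork(P0) -> P1. 2 ppages; refcounts: pp0:2 pp1:2
Op 2: write(P0, v0, 192). refcount(pp0)=2>1 -> COPY to pp2. 3 ppages; refcounts: pp0:1 pp1:2 pp2:1
Op 3: fork(P0) -> P2. 3 ppages; refcounts: pp0:1 pp1:3 pp2:2
Op 4: fork(P1) -> P3. 3 ppages; refcounts: pp0:2 pp1:4 pp2:2
Op 5: write(P2, v0, 117). refcount(pp2)=2>1 -> COPY to pp3. 4 ppages; refcounts: pp0:2 pp1:4 pp2:1 pp3:1
Op 6: read(P1, v0) -> 38. No state change.

yes yes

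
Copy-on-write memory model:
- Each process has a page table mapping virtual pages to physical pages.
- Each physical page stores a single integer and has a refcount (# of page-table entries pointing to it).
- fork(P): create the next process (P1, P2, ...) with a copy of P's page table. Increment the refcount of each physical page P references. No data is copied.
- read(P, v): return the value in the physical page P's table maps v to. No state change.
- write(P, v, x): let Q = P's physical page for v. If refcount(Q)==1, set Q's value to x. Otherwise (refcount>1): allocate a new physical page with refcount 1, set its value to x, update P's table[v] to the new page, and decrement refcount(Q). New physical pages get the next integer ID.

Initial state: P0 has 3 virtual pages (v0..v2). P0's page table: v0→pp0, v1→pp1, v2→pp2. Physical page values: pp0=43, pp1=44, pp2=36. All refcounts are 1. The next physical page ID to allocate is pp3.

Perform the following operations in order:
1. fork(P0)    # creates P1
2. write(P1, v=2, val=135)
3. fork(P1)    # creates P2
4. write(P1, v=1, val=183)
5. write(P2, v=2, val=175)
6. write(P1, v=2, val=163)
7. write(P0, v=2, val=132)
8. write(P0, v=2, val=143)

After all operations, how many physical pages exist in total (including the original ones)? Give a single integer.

Op 1: fork(P0) -> P1. 3 ppages; refcounts: pp0:2 pp1:2 pp2:2
Op 2: write(P1, v2, 135). refcount(pp2)=2>1 -> COPY to pp3. 4 ppages; refcounts: pp0:2 pp1:2 pp2:1 pp3:1
Op 3: fork(P1) -> P2. 4 ppages; refcounts: pp0:3 pp1:3 pp2:1 pp3:2
Op 4: write(P1, v1, 183). refcount(pp1)=3>1 -> COPY to pp4. 5 ppages; refcounts: pp0:3 pp1:2 pp2:1 pp3:2 pp4:1
Op 5: write(P2, v2, 175). refcount(pp3)=2>1 -> COPY to pp5. 6 ppages; refcounts: pp0:3 pp1:2 pp2:1 pp3:1 pp4:1 pp5:1
Op 6: write(P1, v2, 163). refcount(pp3)=1 -> write in place. 6 ppages; refcounts: pp0:3 pp1:2 pp2:1 pp3:1 pp4:1 pp5:1
Op 7: write(P0, v2, 132). refcount(pp2)=1 -> write in place. 6 ppages; refcounts: pp0:3 pp1:2 pp2:1 pp3:1 pp4:1 pp5:1
Op 8: write(P0, v2, 143). refcount(pp2)=1 -> write in place. 6 ppages; refcounts: pp0:3 pp1:2 pp2:1 pp3:1 pp4:1 pp5:1

Answer: 6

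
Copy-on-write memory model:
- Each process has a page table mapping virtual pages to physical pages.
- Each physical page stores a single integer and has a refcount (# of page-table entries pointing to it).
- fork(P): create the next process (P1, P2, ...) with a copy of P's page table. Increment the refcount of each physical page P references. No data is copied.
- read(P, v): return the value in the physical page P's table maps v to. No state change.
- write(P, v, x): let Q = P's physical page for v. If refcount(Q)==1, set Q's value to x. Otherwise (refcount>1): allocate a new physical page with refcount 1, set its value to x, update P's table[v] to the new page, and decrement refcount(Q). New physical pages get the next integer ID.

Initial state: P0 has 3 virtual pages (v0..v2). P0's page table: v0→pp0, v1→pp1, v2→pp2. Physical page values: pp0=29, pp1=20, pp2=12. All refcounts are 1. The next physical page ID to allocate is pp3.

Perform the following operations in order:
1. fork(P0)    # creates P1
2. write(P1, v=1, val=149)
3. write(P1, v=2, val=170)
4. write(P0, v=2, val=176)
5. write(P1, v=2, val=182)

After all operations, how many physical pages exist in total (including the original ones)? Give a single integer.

Answer: 5

Derivation:
Op 1: fork(P0) -> P1. 3 ppages; refcounts: pp0:2 pp1:2 pp2:2
Op 2: write(P1, v1, 149). refcount(pp1)=2>1 -> COPY to pp3. 4 ppages; refcounts: pp0:2 pp1:1 pp2:2 pp3:1
Op 3: write(P1, v2, 170). refcount(pp2)=2>1 -> COPY to pp4. 5 ppages; refcounts: pp0:2 pp1:1 pp2:1 pp3:1 pp4:1
Op 4: write(P0, v2, 176). refcount(pp2)=1 -> write in place. 5 ppages; refcounts: pp0:2 pp1:1 pp2:1 pp3:1 pp4:1
Op 5: write(P1, v2, 182). refcount(pp4)=1 -> write in place. 5 ppages; refcounts: pp0:2 pp1:1 pp2:1 pp3:1 pp4:1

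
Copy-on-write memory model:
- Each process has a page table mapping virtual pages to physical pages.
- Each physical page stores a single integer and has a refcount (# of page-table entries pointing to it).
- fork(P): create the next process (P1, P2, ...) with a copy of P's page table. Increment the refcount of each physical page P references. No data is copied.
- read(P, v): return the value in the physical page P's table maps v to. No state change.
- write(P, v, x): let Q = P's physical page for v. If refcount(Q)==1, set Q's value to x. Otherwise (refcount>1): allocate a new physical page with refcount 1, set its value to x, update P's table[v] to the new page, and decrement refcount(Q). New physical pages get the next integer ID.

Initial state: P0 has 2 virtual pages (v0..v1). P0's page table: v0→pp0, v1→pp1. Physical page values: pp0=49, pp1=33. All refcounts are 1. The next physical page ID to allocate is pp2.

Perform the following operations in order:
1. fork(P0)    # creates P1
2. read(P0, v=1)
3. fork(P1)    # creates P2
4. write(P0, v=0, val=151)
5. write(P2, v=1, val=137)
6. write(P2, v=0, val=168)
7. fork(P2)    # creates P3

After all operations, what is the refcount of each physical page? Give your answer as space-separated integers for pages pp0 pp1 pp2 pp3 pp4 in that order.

Op 1: fork(P0) -> P1. 2 ppages; refcounts: pp0:2 pp1:2
Op 2: read(P0, v1) -> 33. No state change.
Op 3: fork(P1) -> P2. 2 ppages; refcounts: pp0:3 pp1:3
Op 4: write(P0, v0, 151). refcount(pp0)=3>1 -> COPY to pp2. 3 ppages; refcounts: pp0:2 pp1:3 pp2:1
Op 5: write(P2, v1, 137). refcount(pp1)=3>1 -> COPY to pp3. 4 ppages; refcounts: pp0:2 pp1:2 pp2:1 pp3:1
Op 6: write(P2, v0, 168). refcount(pp0)=2>1 -> COPY to pp4. 5 ppages; refcounts: pp0:1 pp1:2 pp2:1 pp3:1 pp4:1
Op 7: fork(P2) -> P3. 5 ppages; refcounts: pp0:1 pp1:2 pp2:1 pp3:2 pp4:2

Answer: 1 2 1 2 2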